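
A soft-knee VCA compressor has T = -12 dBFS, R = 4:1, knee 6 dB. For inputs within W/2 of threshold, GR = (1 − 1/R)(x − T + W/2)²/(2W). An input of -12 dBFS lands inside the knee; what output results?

-12.5625 dBFS

x − T + W/2 = -12 − (-12) + 3 = 3.
GR = (1 − 1/4) × 3² / 12 = 0.75 × 9 / 12 = 0.5625 dB.
Output = -12 − 0.5625 = -12.5625 dBFS.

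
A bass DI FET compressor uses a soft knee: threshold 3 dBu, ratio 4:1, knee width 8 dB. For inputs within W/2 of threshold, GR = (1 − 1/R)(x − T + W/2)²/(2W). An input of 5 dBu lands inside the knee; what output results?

3.3125 dBu

x − T + W/2 = 5 − 3 + 4 = 6.
GR = (1 − 1/4) × 6² / 16 = 0.75 × 36 / 16 = 1.6875 dB.
Output = 5 − 1.6875 = 3.3125 dBu.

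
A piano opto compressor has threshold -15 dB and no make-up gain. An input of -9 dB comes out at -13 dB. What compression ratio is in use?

3:1

Input overshoot = -9 − (-15) = 6 dB; output overshoot = -13 − (-15) = 2 dB.
Ratio = 6 / 2 = 3.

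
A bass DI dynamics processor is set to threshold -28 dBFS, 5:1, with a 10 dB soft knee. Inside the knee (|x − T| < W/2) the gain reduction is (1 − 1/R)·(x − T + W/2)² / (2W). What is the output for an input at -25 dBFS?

x − T + W/2 = -25 − (-28) + 5 = 8.
GR = (1 − 1/5) × 8² / 20 = 0.8 × 64 / 20 = 2.56 dB.
Output = -25 − 2.56 = -27.56 dBFS.

-27.56 dBFS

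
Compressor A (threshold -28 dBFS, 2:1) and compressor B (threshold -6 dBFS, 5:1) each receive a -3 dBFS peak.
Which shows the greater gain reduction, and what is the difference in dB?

A: overshoot 25 dB → output overshoot 12.5 dB → GR 12.5 dB.
B: overshoot 3 dB → output overshoot 0.6 dB → GR 2.4 dB.
A reduces 10.1 dB more.

A, by 10.1 dB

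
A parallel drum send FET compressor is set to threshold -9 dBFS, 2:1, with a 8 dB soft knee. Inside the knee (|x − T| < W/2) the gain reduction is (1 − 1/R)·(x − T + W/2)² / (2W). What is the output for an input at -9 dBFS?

-9.5 dBFS

x − T + W/2 = -9 − (-9) + 4 = 4.
GR = (1 − 1/2) × 4² / 16 = 0.5 × 16 / 16 = 0.5 dB.
Output = -9 − 0.5 = -9.5 dBFS.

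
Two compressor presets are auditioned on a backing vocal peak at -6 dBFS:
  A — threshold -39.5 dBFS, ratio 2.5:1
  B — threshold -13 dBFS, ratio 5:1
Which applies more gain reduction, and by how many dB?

A, by 14.5 dB

A: GR = 33.5 − 33.5/2.5 = 20.1 dB.
B: GR = 7 − 7/5 = 5.6 dB.
A applies 14.5 dB more gain reduction.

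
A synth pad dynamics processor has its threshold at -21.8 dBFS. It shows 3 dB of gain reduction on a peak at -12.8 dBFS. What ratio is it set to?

1.5:1

Input overshoot = -12.8 − (-21.8) = 9 dB.
Output overshoot = 9 − 3 = 6 dB.
Ratio = input overshoot / output overshoot = 9 / 6 = 1.5.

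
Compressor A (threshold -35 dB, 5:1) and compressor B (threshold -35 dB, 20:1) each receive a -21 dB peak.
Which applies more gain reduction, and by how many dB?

B, by 2.1 dB

A: GR = 14 − 14/5 = 11.2 dB.
B: GR = 14 − 14/20 = 13.3 dB.
B applies 2.1 dB more gain reduction.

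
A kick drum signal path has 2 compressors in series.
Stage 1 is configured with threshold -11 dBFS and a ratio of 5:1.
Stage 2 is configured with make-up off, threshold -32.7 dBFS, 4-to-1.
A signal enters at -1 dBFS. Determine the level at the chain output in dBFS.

Stage 1: overshoot 10 dB → 10/5 = 2 dB → -9 dBFS.
Stage 2: -9 dBFS is 23.7 dB over -32.7 dBFS; at 4:1 that becomes 5.925 dB over, giving -26.775 dBFS.

-26.775 dBFS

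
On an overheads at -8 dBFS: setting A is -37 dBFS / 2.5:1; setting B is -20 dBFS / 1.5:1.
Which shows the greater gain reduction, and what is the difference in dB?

A: overshoot 29 dB → output overshoot 11.6 dB → GR 17.4 dB.
B: overshoot 12 dB → output overshoot 8 dB → GR 4 dB.
A reduces 13.4 dB more.

A, by 13.4 dB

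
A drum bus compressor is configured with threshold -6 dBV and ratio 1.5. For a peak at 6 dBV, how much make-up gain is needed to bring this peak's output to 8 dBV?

Overshoot 12 dB → 12/1.5 = 8 dB after compression, so the compressed level is -6 + 8 = 2 dBV.
Make-up = target − compressed = 8 − 2 = 6 dB.

6 dB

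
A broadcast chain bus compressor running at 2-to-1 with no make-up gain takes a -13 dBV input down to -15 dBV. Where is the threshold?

-17 dBV

Input is 4 dB above T (since output overshoot × R = input overshoot: (-15 − T)·2 = -13 − T gives T = -17 dBV).
Check: -17 + (-13 − (-17))/2 = -17 + 2 = -15 dBV. ✓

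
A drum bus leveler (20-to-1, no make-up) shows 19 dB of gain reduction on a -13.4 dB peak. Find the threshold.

-33.4 dB

Input is 20 dB above T (since output overshoot × R = input overshoot: (-32.4 − T)·20 = -13.4 − T gives T = -33.4 dB).
Check: -33.4 + (-13.4 − (-33.4))/20 = -33.4 + 1 = -32.4 dB. ✓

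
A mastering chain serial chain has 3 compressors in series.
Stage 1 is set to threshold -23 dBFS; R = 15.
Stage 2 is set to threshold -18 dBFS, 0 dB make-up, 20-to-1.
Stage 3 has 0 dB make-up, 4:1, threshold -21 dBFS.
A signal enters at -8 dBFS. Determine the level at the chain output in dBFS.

Stage 1: -8 dBFS is 15 dB over -23 dBFS; at 15:1 that becomes 1 dB over, giving -22 dBFS.
Stage 2: below threshold (-22 ≤ -18); passes unchanged; output -22 dBFS.
Stage 3: -22 dBFS is at or below the -21 dBFS threshold — no compression; output -22 dBFS.

-22 dBFS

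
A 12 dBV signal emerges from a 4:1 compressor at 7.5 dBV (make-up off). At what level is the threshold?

6 dBV

Input is 6 dB above T (since output overshoot × R = input overshoot: (7.5 − T)·4 = 12 − T gives T = 6 dBV).
Check: 6 + (12 − 6)/4 = 6 + 1.5 = 7.5 dBV. ✓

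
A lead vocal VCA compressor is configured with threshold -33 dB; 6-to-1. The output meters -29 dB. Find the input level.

That's 4 dB above the -33 dB threshold.
Input overshoot = R × output overshoot = 24 dB → input = -33 + 24 = -9 dB.

-9 dB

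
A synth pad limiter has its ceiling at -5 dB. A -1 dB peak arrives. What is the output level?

-5 dB

The limiter clamps the peak to its -5 dB ceiling.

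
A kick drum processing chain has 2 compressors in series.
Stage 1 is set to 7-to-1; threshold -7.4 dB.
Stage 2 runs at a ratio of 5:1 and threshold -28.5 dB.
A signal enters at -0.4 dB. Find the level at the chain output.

Stage 1: -0.4 dB is 7 dB over -7.4 dB; at 7:1 that becomes 1 dB over, giving -6.4 dB.
Stage 2: -6.4 dB is 22.1 dB over -28.5 dB; at 5:1 that becomes 4.42 dB over, giving -24.08 dB.

-24.08 dB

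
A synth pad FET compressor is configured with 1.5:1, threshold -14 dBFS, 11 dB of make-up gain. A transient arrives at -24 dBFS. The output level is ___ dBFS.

-24 dBFS is 10 dB below the -14 dBFS threshold, so no gain reduction is applied.
Make-up gain adds 11 dB: -24 + 11 = -13 dBFS.

-13 dBFS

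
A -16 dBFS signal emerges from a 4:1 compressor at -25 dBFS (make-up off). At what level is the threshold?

-28 dBFS

Gain reduction = -16 − (-25) = 9 dB; output overshoot = GR / (R − 1) = 9 / 3 = 3 dB.
Threshold = output − output overshoot = -25 − 3 = -28 dBFS.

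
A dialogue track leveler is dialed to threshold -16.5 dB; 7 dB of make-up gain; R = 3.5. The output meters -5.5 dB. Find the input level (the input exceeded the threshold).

Before make-up, the level was -5.5 − 7 = -12.5 dB.
Post-compression overshoot = -12.5 − (-16.5) = 4 dB.
Undo the ratio: input overshoot = 4 × 3.5 = 14 dB, giving input = -2.5 dB.

-2.5 dB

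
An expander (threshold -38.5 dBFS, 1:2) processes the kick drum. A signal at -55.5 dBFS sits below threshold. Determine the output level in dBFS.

-72.5 dBFS

Undershoot = (-38.5) − (-55.5) = 17 dB.
At 1:2, that expands to 34 dB under threshold.
Output = -38.5 − 34 = -72.5 dBFS.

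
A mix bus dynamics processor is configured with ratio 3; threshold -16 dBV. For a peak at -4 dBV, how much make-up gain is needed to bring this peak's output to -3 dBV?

Overshoot 12 dB → 12/3 = 4 dB after compression, so the compressed level is -16 + 4 = -12 dBV.
Make-up = target − compressed = -3 − (-12) = 9 dB.

9 dB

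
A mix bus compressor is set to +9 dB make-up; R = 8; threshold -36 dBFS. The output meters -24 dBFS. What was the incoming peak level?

-12 dBFS

Remove make-up: -24 − 9 = -33 dBFS.
Post-compression overshoot = -33 − (-36) = 3 dB.
Undo the ratio: input overshoot = 3 × 8 = 24 dB, giving input = -12 dBFS.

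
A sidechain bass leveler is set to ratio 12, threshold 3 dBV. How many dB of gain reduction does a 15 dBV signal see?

11 dB

15 dBV exceeds the threshold by 12 dB.
After 12:1 compression the overshoot becomes 12/12 = 1 dB.
Gain reduction = 12 − 1 = 11 dB.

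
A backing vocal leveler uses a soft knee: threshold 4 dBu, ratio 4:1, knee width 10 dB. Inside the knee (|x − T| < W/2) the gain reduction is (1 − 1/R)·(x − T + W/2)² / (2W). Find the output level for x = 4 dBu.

x − T + W/2 = 4 − 4 + 5 = 5.
GR = (1 − 1/4) × 5² / 20 = 0.75 × 25 / 20 = 0.9375 dB.
Output = 4 − 0.9375 = 3.0625 dBu.

3.0625 dBu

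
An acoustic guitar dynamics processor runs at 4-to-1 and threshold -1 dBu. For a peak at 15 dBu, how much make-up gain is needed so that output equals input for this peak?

12 dB

Overshoot 16 dB → 16/4 = 4 dB after compression, so the compressed level is -1 + 4 = 3 dBu.
Make-up = target − compressed = 15 − 3 = 12 dB.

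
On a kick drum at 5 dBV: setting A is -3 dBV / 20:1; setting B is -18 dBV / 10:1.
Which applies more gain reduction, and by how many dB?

B, by 13.1 dB

A: overshoot 8 dB → output overshoot 0.4 dB → GR 7.6 dB.
B: overshoot 23 dB → output overshoot 2.3 dB → GR 20.7 dB.
Difference: 13.1 dB in favour of B.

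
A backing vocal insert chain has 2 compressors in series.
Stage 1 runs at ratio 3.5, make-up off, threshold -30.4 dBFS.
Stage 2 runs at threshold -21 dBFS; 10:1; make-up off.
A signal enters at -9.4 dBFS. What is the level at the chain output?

Stage 1: overshoot 21 dB → 21/3.5 = 6 dB → -24.4 dBFS.
Stage 2: below threshold (-24.4 ≤ -21); passes unchanged; output -24.4 dBFS.

-24.4 dBFS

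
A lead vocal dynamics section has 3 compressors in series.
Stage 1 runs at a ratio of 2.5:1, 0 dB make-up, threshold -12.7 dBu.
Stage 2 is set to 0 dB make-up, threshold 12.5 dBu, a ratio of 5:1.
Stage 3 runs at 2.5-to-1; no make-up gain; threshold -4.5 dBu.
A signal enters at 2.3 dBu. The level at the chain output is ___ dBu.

-6.7 dBu

Stage 1: overshoot 15 dB → 15/2.5 = 6 dB → -6.7 dBu.
Stage 2: -6.7 dBu is at or below the 12.5 dBu threshold — no compression; output -6.7 dBu.
Stage 3: -6.7 dBu is at or below the -4.5 dBu threshold — no compression; output -6.7 dBu.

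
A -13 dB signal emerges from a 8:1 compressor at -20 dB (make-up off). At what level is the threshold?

Input is 8 dB above T (since output overshoot × R = input overshoot: (-20 − T)·8 = -13 − T gives T = -21 dB).
Check: -21 + (-13 − (-21))/8 = -21 + 1 = -20 dB. ✓

-21 dB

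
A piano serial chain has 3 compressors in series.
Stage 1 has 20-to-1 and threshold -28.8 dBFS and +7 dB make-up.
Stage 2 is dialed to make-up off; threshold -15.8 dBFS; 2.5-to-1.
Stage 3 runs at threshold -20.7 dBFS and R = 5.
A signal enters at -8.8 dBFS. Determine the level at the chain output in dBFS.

-20.8 dBFS

Stage 1: overshoot 20 dB → 20/20 = 1 dB → -27.8 dBFS; +7 dB make-up → -20.8 dBFS.
Stage 2: -20.8 dBFS is at or below the -15.8 dBFS threshold — no compression; output -20.8 dBFS.
Stage 3: below threshold (-20.8 ≤ -20.7); passes unchanged; output -20.8 dBFS.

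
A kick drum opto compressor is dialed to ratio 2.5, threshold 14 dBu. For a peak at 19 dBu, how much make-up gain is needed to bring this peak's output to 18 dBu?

Without make-up, output = threshold + overshoot/2.5 = 14 + 2 = 16 dBu.
Gap to target: 2 dB.

2 dB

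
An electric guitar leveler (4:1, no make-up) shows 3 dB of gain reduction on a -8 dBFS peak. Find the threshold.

-12 dBFS

Let T be the threshold. Output overshoot = (input overshoot)/R, so -11 − T = (-8 − T)/4.
4·(-11 − T) = -8 − T → 3·T = -44 − (-8) = -36.
T = -36/3 = -12 dBFS.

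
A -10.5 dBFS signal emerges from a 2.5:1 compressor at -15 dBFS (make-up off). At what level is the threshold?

-18 dBFS

Input is 7.5 dB above T (since output overshoot × R = input overshoot: (-15 − T)·2.5 = -10.5 − T gives T = -18 dBFS).
Check: -18 + (-10.5 − (-18))/2.5 = -18 + 3 = -15 dBFS. ✓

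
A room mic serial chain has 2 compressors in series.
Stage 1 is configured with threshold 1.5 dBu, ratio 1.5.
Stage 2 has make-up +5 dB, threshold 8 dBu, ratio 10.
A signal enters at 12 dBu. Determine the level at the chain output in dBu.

Stage 1: 12 dBu is 10.5 dB over 1.5 dBu; at 1.5:1 that becomes 7 dB over, giving 8.5 dBu.
Stage 2: 0.5 dB above 8 dBu, reduced 10:1 to 0.05 dB above → 8.05 dBu; +5 dB make-up → 13.05 dBu.

13.05 dBu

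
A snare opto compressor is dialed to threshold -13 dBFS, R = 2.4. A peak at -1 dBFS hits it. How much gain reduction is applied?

7 dB

The signal is 12 dB above threshold.
A 2.4:1 ratio leaves 5 dB of that excess.
So the signal is attenuated by 12 − 5 = 7 dB.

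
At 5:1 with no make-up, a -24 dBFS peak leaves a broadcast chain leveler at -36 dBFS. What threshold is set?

Input is 15 dB above T (since output overshoot × R = input overshoot: (-36 − T)·5 = -24 − T gives T = -39 dBFS).
Check: -39 + (-24 − (-39))/5 = -39 + 3 = -36 dBFS. ✓

-39 dBFS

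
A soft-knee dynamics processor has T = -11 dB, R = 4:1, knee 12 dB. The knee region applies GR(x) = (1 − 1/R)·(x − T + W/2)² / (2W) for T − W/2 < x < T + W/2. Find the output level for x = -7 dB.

-10.125 dB

x − T + W/2 = -7 − (-11) + 6 = 10.
GR = (1 − 1/4) × 10² / 24 = 0.75 × 100 / 24 = 3.125 dB.
Output = -7 − 3.125 = -10.125 dB.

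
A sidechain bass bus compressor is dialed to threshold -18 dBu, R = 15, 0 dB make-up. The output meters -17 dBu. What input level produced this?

-3 dBu

The compressed level sits -17 − (-18) = 1 dB over threshold.
Before 15:1 compression the overshoot was 1 × 15 = 15 dB, so input = -18 + 15 = -3 dBu.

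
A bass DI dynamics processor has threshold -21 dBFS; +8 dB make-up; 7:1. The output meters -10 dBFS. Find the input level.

Before make-up, the level was -10 − 8 = -18 dBFS.
The compressed level sits -18 − (-21) = 3 dB over threshold.
Before 7:1 compression the overshoot was 3 × 7 = 21 dB, so input = -21 + 21 = 0 dBFS.

0 dBFS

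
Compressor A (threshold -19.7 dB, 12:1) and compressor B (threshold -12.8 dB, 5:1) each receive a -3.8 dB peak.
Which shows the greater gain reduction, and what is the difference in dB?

A: 15.9 dB over, compressed to 1.325 dB over, so 14.575 dB of GR.
B: 9 dB over, compressed to 1.8 dB over, so 7.2 dB of GR.
A applies 7.375 dB more gain reduction.

A, by 7.375 dB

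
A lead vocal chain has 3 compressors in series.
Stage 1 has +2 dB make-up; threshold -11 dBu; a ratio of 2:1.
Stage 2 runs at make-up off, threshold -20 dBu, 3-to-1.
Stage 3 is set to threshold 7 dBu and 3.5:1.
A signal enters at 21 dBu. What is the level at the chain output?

-11 dBu

Stage 1: 32 dB above -11 dBu, reduced 2:1 to 16 dB above → 5 dBu; +2 dB make-up → 7 dBu.
Stage 2: 27 dB above -20 dBu, reduced 3:1 to 9 dB above → -11 dBu.
Stage 3: -11 dBu is at or below the 7 dBu threshold — no compression; output -11 dBu.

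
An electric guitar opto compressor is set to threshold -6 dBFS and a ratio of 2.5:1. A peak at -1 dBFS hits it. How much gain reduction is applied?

Overshoot = -1 − (-6) = 5 dB.
After 2.5:1 compression the overshoot becomes 5/2.5 = 2 dB.
So the signal is attenuated by 5 − 2 = 3 dB.

3 dB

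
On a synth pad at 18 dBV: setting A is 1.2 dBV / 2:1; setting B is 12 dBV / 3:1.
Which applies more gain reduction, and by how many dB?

A, by 4.4 dB

A: 16.8 dB over, compressed to 8.4 dB over, so 8.4 dB of GR.
B: 6 dB over, compressed to 2 dB over, so 4 dB of GR.
A reduces 4.4 dB more.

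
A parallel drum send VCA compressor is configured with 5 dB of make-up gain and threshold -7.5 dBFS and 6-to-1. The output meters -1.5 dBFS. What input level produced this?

Remove make-up: -1.5 − 5 = -6.5 dBFS.
That's 1 dB above the -7.5 dBFS threshold.
Undo the ratio: input overshoot = 1 × 6 = 6 dB, giving input = -1.5 dBFS.

-1.5 dBFS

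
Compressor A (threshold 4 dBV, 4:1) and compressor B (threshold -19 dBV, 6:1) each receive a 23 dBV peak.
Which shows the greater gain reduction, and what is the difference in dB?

A: 19 dB over, compressed to 4.75 dB over, so 14.25 dB of GR.
B: 42 dB over, compressed to 7 dB over, so 35 dB of GR.
B reduces 20.75 dB more.

B, by 20.75 dB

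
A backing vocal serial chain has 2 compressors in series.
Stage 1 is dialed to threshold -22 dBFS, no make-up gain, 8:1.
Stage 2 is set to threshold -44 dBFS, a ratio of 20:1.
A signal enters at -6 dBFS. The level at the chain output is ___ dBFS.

Stage 1: -6 dBFS is 16 dB over -22 dBFS; at 8:1 that becomes 2 dB over, giving -20 dBFS.
Stage 2: overshoot 24 dB → 24/20 = 1.2 dB → -42.8 dBFS.

-42.8 dBFS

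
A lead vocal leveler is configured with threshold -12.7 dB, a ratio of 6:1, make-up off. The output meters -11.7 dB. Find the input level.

That's 1 dB above the -12.7 dB threshold.
Undo the ratio: input overshoot = 1 × 6 = 6 dB, giving input = -6.7 dB.

-6.7 dB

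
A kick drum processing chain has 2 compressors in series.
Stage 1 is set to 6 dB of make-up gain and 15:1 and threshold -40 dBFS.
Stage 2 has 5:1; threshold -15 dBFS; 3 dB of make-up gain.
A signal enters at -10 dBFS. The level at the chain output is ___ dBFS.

-29 dBFS

Stage 1: -10 dBFS is 30 dB over -40 dBFS; at 15:1 that becomes 2 dB over, giving -38 dBFS; +6 dB make-up → -32 dBFS.
Stage 2: -32 dBFS is at or below the -15 dBFS threshold — no compression; make-up brings it to -29 dBFS.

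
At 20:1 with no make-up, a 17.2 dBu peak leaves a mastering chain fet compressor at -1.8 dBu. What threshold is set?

Gain reduction = 17.2 − (-1.8) = 19 dB; output overshoot = GR / (R − 1) = 19 / 19 = 1 dB.
Threshold = output − output overshoot = -1.8 − 1 = -2.8 dBu.

-2.8 dBu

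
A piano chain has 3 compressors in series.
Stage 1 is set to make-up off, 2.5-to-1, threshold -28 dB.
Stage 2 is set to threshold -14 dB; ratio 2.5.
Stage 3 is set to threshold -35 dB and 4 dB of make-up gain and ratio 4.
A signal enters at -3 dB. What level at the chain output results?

Stage 1: -3 dB is 25 dB over -28 dB; at 2.5:1 that becomes 10 dB over, giving -18 dB.
Stage 2: -18 dB ≤ -14 dB, so stage 2 doesn't engage; output -18 dB.
Stage 3: overshoot 17 dB → 17/4 = 4.25 dB → -30.75 dB; +4 dB make-up → -26.75 dB.

-26.75 dB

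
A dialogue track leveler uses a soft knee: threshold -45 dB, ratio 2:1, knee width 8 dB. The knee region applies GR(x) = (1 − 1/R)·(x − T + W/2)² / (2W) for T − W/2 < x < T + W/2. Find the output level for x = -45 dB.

-45.5 dB

x − T + W/2 = -45 − (-45) + 4 = 4.
GR = (1 − 1/2) × 4² / 16 = 0.5 × 16 / 16 = 0.5 dB.
Output = -45 − 0.5 = -45.5 dB.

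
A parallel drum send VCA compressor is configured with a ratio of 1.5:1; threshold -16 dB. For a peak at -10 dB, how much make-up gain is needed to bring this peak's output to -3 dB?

The peak compresses to -16 + 6/1.5 = -12 dB.
To reach -3 dB requires -3 − (-12) = 9 dB of make-up.

9 dB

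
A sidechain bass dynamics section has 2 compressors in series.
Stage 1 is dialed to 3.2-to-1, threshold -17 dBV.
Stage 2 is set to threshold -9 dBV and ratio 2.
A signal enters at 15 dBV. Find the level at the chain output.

Stage 1: 15 dBV is 32 dB over -17 dBV; at 3.2:1 that becomes 10 dB over, giving -7 dBV.
Stage 2: -7 dBV is 2 dB over -9 dBV; at 2:1 that becomes 1 dB over, giving -8 dBV.

-8 dBV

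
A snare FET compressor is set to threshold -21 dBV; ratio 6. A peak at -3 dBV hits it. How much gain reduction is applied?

15 dB

Overshoot = -3 − (-21) = 18 dB.
After 6:1 compression the overshoot becomes 18/6 = 3 dB.
So the signal is attenuated by 18 − 3 = 15 dB.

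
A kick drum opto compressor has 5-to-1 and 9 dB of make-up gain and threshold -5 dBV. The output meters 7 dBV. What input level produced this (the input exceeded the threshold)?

10 dBV

Stripping the +9 dB make-up gives -2 dBV at the gain stage.
That's 3 dB above the -5 dBV threshold.
Input overshoot = R × output overshoot = 15 dB → input = -5 + 15 = 10 dBV.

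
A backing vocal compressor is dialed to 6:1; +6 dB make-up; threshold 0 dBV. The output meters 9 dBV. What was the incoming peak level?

Stripping the +6 dB make-up gives 3 dBV at the gain stage.
Post-compression overshoot = 3 − 0 = 3 dB.
Before 6:1 compression the overshoot was 3 × 6 = 18 dB, so input = 0 + 18 = 18 dBV.

18 dBV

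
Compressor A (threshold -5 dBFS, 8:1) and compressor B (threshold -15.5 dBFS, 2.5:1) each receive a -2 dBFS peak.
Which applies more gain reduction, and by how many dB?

A: overshoot 3 dB → output overshoot 0.375 dB → GR 2.625 dB.
B: overshoot 13.5 dB → output overshoot 5.4 dB → GR 8.1 dB.
Difference: 5.475 dB in favour of B.

B, by 5.475 dB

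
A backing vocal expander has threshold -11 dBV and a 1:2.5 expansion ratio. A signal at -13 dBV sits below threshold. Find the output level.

The input is 2 dB below the -11 dBV threshold.
A 1:2.5 expander multiplies undershoot by 2.5: 2 × 2.5 = 5 dB below threshold.
Output = -11 − 5 = -16 dBV.

-16 dBV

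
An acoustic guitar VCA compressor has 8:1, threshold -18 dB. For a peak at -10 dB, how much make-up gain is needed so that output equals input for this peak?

Without make-up, output = threshold + overshoot/8 = -18 + 1 = -17 dB.
Gap to target: 7 dB.

7 dB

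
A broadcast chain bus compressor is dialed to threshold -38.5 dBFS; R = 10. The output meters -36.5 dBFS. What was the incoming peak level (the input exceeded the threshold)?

That's 2 dB above the -38.5 dBFS threshold.
Input overshoot = R × output overshoot = 20 dB → input = -38.5 + 20 = -18.5 dBFS.

-18.5 dBFS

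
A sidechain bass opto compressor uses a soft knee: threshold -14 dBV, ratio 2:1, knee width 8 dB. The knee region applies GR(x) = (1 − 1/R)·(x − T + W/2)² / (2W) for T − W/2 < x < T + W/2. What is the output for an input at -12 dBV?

x − T + W/2 = -12 − (-14) + 4 = 6.
GR = (1 − 1/2) × 6² / 16 = 0.5 × 36 / 16 = 1.125 dB.
Output = -12 − 1.125 = -13.125 dBV.

-13.125 dBV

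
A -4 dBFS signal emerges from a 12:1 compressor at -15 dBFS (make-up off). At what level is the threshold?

-16 dBFS

Input is 12 dB above T (since output overshoot × R = input overshoot: (-15 − T)·12 = -4 − T gives T = -16 dBFS).
Check: -16 + (-4 − (-16))/12 = -16 + 1 = -15 dBFS. ✓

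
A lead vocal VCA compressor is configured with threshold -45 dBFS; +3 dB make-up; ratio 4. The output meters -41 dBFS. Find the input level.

Before make-up, the level was -41 − 3 = -44 dBFS.
That's 1 dB above the -45 dBFS threshold.
Undo the ratio: input overshoot = 1 × 4 = 4 dB, giving input = -41 dBFS.

-41 dBFS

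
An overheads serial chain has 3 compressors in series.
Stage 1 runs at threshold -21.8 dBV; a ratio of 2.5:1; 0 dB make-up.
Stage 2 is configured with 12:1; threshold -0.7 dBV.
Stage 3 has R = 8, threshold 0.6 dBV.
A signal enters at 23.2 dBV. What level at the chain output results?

Stage 1: overshoot 45 dB → 45/2.5 = 18 dB → -3.8 dBV.
Stage 2: -3.8 dBV is at or below the -0.7 dBV threshold — no compression; output -3.8 dBV.
Stage 3: -3.8 dBV is at or below the 0.6 dBV threshold — no compression; output -3.8 dBV.

-3.8 dBV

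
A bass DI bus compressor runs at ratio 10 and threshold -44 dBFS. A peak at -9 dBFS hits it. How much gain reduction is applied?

-9 dBFS exceeds the threshold by 35 dB.
After 10:1 compression the overshoot becomes 35/10 = 3.5 dB.
So the signal is attenuated by 35 − 3.5 = 31.5 dB.

31.5 dB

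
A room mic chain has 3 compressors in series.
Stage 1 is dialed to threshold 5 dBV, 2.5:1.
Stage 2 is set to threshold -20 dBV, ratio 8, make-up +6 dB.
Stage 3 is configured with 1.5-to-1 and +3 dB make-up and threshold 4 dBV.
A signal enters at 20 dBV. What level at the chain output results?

Stage 1: overshoot 15 dB → 15/2.5 = 6 dB → 11 dBV.
Stage 2: 31 dB above -20 dBV, reduced 8:1 to 3.875 dB above → -16.125 dBV; +6 dB make-up → -10.125 dBV.
Stage 3: below threshold (-10.125 ≤ 4); passes unchanged; make-up brings it to -7.125 dBV.

-7.125 dBV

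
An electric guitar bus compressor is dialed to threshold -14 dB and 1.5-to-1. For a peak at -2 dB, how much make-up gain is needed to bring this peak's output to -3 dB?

3 dB

Without make-up, output = threshold + overshoot/1.5 = -14 + 8 = -6 dB.
Gap to target: 3 dB.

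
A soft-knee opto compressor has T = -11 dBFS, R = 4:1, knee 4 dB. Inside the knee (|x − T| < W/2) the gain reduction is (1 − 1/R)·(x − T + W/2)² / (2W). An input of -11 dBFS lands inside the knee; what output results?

-11.375 dBFS

x − T + W/2 = -11 − (-11) + 2 = 2.
GR = (1 − 1/4) × 2² / 8 = 0.75 × 4 / 8 = 0.375 dB.
Output = -11 − 0.375 = -11.375 dBFS.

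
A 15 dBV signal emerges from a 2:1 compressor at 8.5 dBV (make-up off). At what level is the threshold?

2 dBV

Input is 13 dB above T (since output overshoot × R = input overshoot: (8.5 − T)·2 = 15 − T gives T = 2 dBV).
Check: 2 + (15 − 2)/2 = 2 + 6.5 = 8.5 dBV. ✓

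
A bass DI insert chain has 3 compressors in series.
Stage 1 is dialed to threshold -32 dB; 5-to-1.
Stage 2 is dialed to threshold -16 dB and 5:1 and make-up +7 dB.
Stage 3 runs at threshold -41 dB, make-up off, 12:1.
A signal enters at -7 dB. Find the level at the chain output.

-39.25 dB

Stage 1: -7 dB is 25 dB over -32 dB; at 5:1 that becomes 5 dB over, giving -27 dB.
Stage 2: -27 dB is at or below the -16 dB threshold — no compression; make-up brings it to -20 dB.
Stage 3: 21 dB above -41 dB, reduced 12:1 to 1.75 dB above → -39.25 dB.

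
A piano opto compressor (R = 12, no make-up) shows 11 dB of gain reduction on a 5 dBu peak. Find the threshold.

Let T be the threshold. Output overshoot = (input overshoot)/R, so -6 − T = (5 − T)/12.
12·(-6 − T) = 5 − T → 11·T = -72 − 5 = -77.
T = -77/11 = -7 dBu.

-7 dBu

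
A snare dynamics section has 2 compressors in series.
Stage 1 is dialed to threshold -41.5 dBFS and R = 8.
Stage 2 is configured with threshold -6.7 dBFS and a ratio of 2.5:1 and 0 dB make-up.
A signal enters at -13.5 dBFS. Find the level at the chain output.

Stage 1: overshoot 28 dB → 28/8 = 3.5 dB → -38 dBFS.
Stage 2: -38 dBFS ≤ -6.7 dBFS, so stage 2 doesn't engage; output -38 dBFS.

-38 dBFS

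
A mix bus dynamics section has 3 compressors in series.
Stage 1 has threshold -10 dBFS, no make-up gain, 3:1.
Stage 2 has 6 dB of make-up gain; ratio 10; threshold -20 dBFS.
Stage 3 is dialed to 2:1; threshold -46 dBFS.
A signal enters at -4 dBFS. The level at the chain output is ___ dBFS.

Stage 1: overshoot 6 dB → 6/3 = 2 dB → -8 dBFS.
Stage 2: 12 dB above -20 dBFS, reduced 10:1 to 1.2 dB above → -18.8 dBFS; +6 dB make-up → -12.8 dBFS.
Stage 3: -12.8 dBFS is 33.2 dB over -46 dBFS; at 2:1 that becomes 16.6 dB over, giving -29.4 dBFS.

-29.4 dBFS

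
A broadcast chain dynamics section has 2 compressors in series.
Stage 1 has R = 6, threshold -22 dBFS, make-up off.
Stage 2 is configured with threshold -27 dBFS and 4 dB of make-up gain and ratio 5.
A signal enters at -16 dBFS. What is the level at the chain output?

Stage 1: -16 dBFS is 6 dB over -22 dBFS; at 6:1 that becomes 1 dB over, giving -21 dBFS.
Stage 2: overshoot 6 dB → 6/5 = 1.2 dB → -25.8 dBFS; +4 dB make-up → -21.8 dBFS.

-21.8 dBFS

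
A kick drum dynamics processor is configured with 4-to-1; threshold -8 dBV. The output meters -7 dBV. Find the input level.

The compressed level sits -7 − (-8) = 1 dB over threshold.
Before 4:1 compression the overshoot was 1 × 4 = 4 dB, so input = -8 + 4 = -4 dBV.

-4 dBV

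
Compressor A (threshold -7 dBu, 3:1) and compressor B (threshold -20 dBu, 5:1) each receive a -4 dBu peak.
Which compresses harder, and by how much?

A: overshoot 3 dB → output overshoot 1 dB → GR 2 dB.
B: overshoot 16 dB → output overshoot 3.2 dB → GR 12.8 dB.
Difference: 10.8 dB in favour of B.

B, by 10.8 dB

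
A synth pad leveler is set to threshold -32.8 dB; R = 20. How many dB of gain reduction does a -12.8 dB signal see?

19 dB

Overshoot = -12.8 − (-32.8) = 20 dB.
After 20:1 compression the overshoot becomes 20/20 = 1 dB.
GR = overshoot in − overshoot out = 20 − 1 = 19 dB.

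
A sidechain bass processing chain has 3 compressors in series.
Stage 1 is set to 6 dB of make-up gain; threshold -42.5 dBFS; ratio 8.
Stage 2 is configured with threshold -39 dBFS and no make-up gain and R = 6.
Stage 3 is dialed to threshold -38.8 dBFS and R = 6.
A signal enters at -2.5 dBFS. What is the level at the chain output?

-38.625 dBFS

Stage 1: 40 dB above -42.5 dBFS, reduced 8:1 to 5 dB above → -37.5 dBFS; +6 dB make-up → -31.5 dBFS.
Stage 2: overshoot 7.5 dB → 7.5/6 = 1.25 dB → -37.75 dBFS.
Stage 3: -37.75 dBFS is 1.05 dB over -38.8 dBFS; at 6:1 that becomes 0.175 dB over, giving -38.625 dBFS.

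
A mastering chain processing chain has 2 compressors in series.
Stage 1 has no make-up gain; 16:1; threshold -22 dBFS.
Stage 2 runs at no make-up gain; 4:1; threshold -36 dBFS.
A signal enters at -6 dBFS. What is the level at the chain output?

Stage 1: 16 dB above -22 dBFS, reduced 16:1 to 1 dB above → -21 dBFS.
Stage 2: -21 dBFS is 15 dB over -36 dBFS; at 4:1 that becomes 3.75 dB over, giving -32.25 dBFS.

-32.25 dBFS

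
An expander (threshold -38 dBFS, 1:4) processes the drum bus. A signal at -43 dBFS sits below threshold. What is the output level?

-58 dBFS

The input is 5 dB below the -38 dBFS threshold.
A 1:4 expander multiplies undershoot by 4: 5 × 4 = 20 dB below threshold.
Output = -38 − 20 = -58 dBFS.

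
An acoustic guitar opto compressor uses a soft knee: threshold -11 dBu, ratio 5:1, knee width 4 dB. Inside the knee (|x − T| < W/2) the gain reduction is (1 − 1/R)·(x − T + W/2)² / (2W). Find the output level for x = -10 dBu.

-10.9 dBu

x − T + W/2 = -10 − (-11) + 2 = 3.
GR = (1 − 1/5) × 3² / 8 = 0.8 × 9 / 8 = 0.9 dB.
Output = -10 − 0.9 = -10.9 dBu.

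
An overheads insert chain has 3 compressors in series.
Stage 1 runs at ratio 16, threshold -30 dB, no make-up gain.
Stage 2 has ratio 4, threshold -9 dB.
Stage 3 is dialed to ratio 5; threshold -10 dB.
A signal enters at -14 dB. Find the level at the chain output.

-29 dB

Stage 1: 16 dB above -30 dB, reduced 16:1 to 1 dB above → -29 dB.
Stage 2: -29 dB is at or below the -9 dB threshold — no compression; output -29 dB.
Stage 3: below threshold (-29 ≤ -10); passes unchanged; output -29 dB.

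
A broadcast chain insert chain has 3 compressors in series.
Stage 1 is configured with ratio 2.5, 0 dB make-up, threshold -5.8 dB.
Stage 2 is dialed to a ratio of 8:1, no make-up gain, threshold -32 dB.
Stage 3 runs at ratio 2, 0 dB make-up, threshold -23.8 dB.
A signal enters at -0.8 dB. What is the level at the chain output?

-28.475 dB

Stage 1: overshoot 5 dB → 5/2.5 = 2 dB → -3.8 dB.
Stage 2: overshoot 28.2 dB → 28.2/8 = 3.525 dB → -28.475 dB.
Stage 3: below threshold (-28.475 ≤ -23.8); passes unchanged; output -28.475 dB.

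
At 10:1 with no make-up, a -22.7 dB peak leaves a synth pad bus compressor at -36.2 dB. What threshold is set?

Input is 15 dB above T (since output overshoot × R = input overshoot: (-36.2 − T)·10 = -22.7 − T gives T = -37.7 dB).
Check: -37.7 + (-22.7 − (-37.7))/10 = -37.7 + 1.5 = -36.2 dB. ✓

-37.7 dB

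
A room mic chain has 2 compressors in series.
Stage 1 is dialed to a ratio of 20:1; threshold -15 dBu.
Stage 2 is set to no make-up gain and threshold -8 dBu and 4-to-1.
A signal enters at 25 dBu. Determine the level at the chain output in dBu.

-13 dBu

Stage 1: 25 dBu is 40 dB over -15 dBu; at 20:1 that becomes 2 dB over, giving -13 dBu.
Stage 2: -13 dBu is at or below the -8 dBu threshold — no compression; output -13 dBu.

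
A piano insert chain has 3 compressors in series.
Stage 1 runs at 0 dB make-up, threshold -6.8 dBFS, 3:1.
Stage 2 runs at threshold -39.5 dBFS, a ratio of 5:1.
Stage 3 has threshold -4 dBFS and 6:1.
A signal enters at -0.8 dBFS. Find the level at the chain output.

-32.56 dBFS

Stage 1: 6 dB above -6.8 dBFS, reduced 3:1 to 2 dB above → -4.8 dBFS.
Stage 2: -4.8 dBFS is 34.7 dB over -39.5 dBFS; at 5:1 that becomes 6.94 dB over, giving -32.56 dBFS.
Stage 3: below threshold (-32.56 ≤ -4); passes unchanged; output -32.56 dBFS.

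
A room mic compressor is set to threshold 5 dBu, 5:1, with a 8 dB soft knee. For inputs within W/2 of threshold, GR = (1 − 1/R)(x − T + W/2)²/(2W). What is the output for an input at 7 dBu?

5.2 dBu

x − T + W/2 = 7 − 5 + 4 = 6.
GR = (1 − 1/5) × 6² / 16 = 0.8 × 36 / 16 = 1.8 dB.
Output = 7 − 1.8 = 5.2 dBu.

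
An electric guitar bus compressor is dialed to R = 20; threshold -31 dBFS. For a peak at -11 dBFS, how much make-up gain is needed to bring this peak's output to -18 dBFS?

The peak compresses to -31 + 20/20 = -30 dBFS.
To reach -18 dBFS requires -18 − (-30) = 12 dB of make-up.

12 dB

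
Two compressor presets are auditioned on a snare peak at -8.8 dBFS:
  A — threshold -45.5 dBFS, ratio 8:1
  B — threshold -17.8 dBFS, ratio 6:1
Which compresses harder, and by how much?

A, by 24.6125 dB

A: GR = 36.7 − 36.7/8 = 32.1125 dB.
B: GR = 9 − 9/6 = 7.5 dB.
Difference: 24.6125 dB in favour of A.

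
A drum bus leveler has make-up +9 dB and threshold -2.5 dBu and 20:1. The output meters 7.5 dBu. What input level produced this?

17.5 dBu

Remove make-up: 7.5 − 9 = -1.5 dBu.
That's 1 dB above the -2.5 dBu threshold.
Undo the ratio: input overshoot = 1 × 20 = 20 dB, giving input = 17.5 dBu.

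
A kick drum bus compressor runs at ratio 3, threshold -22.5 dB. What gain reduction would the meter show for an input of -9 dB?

9 dB

-9 dB exceeds the threshold by 13.5 dB.
A 3:1 ratio leaves 4.5 dB of that excess.
So the signal is attenuated by 13.5 − 4.5 = 9 dB.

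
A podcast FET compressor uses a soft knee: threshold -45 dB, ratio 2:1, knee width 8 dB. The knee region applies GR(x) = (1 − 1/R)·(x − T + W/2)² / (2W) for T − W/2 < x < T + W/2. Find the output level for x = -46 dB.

-46.28125 dB

x − T + W/2 = -46 − (-45) + 4 = 3.
GR = (1 − 1/2) × 3² / 16 = 0.5 × 9 / 16 = 0.28125 dB.
Output = -46 − 0.28125 = -46.28125 dB.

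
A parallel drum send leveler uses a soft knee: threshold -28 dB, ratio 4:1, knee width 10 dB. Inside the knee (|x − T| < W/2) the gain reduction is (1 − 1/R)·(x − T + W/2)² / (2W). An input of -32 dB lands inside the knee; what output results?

-32.0375 dB

x − T + W/2 = -32 − (-28) + 5 = 1.
GR = (1 − 1/4) × 1² / 20 = 0.75 × 1 / 20 = 0.0375 dB.
Output = -32 − 0.0375 = -32.0375 dB.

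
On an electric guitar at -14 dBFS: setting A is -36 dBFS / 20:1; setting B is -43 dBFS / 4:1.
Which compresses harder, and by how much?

A: GR = 22 − 22/20 = 20.9 dB.
B: GR = 29 − 29/4 = 21.75 dB.
Difference: 0.85 dB in favour of B.

B, by 0.85 dB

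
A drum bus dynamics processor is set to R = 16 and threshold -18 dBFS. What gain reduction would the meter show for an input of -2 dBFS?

-2 dBFS exceeds the threshold by 16 dB.
A 16:1 ratio leaves 1 dB of that excess.
GR = overshoot in − overshoot out = 16 − 1 = 15 dB.

15 dB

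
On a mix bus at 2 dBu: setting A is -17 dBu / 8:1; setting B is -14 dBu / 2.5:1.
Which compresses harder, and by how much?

A, by 7.025 dB

A: 19 dB over, compressed to 2.375 dB over, so 16.625 dB of GR.
B: 16 dB over, compressed to 6.4 dB over, so 9.6 dB of GR.
A reduces 7.025 dB more.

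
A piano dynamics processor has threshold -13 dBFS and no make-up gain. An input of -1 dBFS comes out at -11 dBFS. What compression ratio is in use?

Input overshoot = -1 − (-13) = 12 dB; output overshoot = -11 − (-13) = 2 dB.
Ratio = 12 / 2 = 6.

6:1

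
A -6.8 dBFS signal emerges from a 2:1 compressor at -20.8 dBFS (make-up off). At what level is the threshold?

Input is 28 dB above T (since output overshoot × R = input overshoot: (-20.8 − T)·2 = -6.8 − T gives T = -34.8 dBFS).
Check: -34.8 + (-6.8 − (-34.8))/2 = -34.8 + 14 = -20.8 dBFS. ✓

-34.8 dBFS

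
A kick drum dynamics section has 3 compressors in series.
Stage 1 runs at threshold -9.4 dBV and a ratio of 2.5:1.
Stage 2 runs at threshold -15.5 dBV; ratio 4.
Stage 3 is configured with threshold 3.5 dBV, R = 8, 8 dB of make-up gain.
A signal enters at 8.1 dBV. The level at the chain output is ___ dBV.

Stage 1: 17.5 dB above -9.4 dBV, reduced 2.5:1 to 7 dB above → -2.4 dBV.
Stage 2: 13.1 dB above -15.5 dBV, reduced 4:1 to 3.275 dB above → -12.225 dBV.
Stage 3: -12.225 dBV is at or below the 3.5 dBV threshold — no compression; make-up brings it to -4.225 dBV.

-4.225 dBV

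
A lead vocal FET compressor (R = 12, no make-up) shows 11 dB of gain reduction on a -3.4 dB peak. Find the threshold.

Input is 12 dB above T (since output overshoot × R = input overshoot: (-14.4 − T)·12 = -3.4 − T gives T = -15.4 dB).
Check: -15.4 + (-3.4 − (-15.4))/12 = -15.4 + 1 = -14.4 dB. ✓

-15.4 dB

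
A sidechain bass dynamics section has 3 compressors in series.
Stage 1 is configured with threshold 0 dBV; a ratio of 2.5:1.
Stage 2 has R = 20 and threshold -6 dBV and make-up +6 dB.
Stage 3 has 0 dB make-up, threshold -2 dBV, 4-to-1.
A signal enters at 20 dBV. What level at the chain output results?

Stage 1: 20 dBV is 20 dB over 0 dBV; at 2.5:1 that becomes 8 dB over, giving 8 dBV.
Stage 2: overshoot 14 dB → 14/20 = 0.7 dB → -5.3 dBV; +6 dB make-up → 0.7 dBV.
Stage 3: 0.7 dBV is 2.7 dB over -2 dBV; at 4:1 that becomes 0.675 dB over, giving -1.325 dBV.

-1.325 dBV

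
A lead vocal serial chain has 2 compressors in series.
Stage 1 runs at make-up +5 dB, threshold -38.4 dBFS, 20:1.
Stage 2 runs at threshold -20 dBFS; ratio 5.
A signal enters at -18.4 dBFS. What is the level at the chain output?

-32.4 dBFS

Stage 1: overshoot 20 dB → 20/20 = 1 dB → -37.4 dBFS; +5 dB make-up → -32.4 dBFS.
Stage 2: -32.4 dBFS is at or below the -20 dBFS threshold — no compression; output -32.4 dBFS.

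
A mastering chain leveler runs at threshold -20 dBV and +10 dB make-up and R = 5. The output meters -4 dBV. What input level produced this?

10 dBV

Stripping the +10 dB make-up gives -14 dBV at the gain stage.
Post-compression overshoot = -14 − (-20) = 6 dB.
Before 5:1 compression the overshoot was 6 × 5 = 30 dB, so input = -20 + 30 = 10 dBV.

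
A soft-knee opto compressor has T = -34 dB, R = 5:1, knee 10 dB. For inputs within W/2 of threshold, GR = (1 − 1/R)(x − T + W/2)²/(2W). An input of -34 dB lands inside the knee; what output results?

-35 dB

x − T + W/2 = -34 − (-34) + 5 = 5.
GR = (1 − 1/5) × 5² / 20 = 0.8 × 25 / 20 = 1 dB.
Output = -34 − 1 = -35 dB.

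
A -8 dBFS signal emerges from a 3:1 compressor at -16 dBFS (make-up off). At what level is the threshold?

-20 dBFS

Let T be the threshold. Output overshoot = (input overshoot)/R, so -16 − T = (-8 − T)/3.
3·(-16 − T) = -8 − T → 2·T = -48 − (-8) = -40.
T = -40/2 = -20 dBFS.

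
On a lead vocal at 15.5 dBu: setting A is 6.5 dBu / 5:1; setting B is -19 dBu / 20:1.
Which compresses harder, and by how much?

A: 9 dB over, compressed to 1.8 dB over, so 7.2 dB of GR.
B: 34.5 dB over, compressed to 1.725 dB over, so 32.775 dB of GR.
B reduces 25.575 dB more.

B, by 25.575 dB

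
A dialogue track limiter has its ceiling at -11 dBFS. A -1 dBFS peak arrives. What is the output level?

-11 dBFS

The limiter clamps the peak to its -11 dBFS ceiling.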